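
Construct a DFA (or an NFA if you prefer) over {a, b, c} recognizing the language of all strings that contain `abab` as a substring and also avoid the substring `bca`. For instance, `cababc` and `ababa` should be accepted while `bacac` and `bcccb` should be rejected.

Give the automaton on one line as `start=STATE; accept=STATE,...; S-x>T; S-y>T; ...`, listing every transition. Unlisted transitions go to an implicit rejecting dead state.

start=s0; accept=s7,s8,s9; s0-a>s1; s0-b>s2; s0-c>s0; s1-a>s1; s1-b>s3; s1-c>s0; s2-a>s1; s2-b>s2; s2-c>s4; s3-a>s5; s3-b>s2; s3-c>s4; s4-a>s6; s4-b>s2; s4-c>s0; s5-a>s1; s5-b>s7; s5-c>s0; s6-a>s6; s6-b>s6; s6-c>s6; s7-a>s8; s7-b>s7; s7-c>s9; s8-a>s8; s8-b>s7; s8-c>s8; s9-a>s6; s9-b>s7; s9-c>s8

Handle the two conditions separately and then intersect. One (5 states) tracks whether and how much of `abab` has been seen; the other (4 states) tracks partial matches of the forbidden pattern `bca`. Each combined state is a pair, one component from each; accept when both components accept. Equivalent product states are then merged.
10 states suffice.
        a   b   c  
>  s0   s1  s2  s0 
   s1   s1  s3  s0 
   s2   s1  s2  s4 
   s3   s5  s2  s4 
   s4   s6  s2  s0 
   s5   s1  s7  s0 
   s6   s6  s6  s6 
 * s7   s8  s7  s9 
 * s8   s8  s7  s8 
 * s9   s6  s7  s8 
(> = start, * = accepting)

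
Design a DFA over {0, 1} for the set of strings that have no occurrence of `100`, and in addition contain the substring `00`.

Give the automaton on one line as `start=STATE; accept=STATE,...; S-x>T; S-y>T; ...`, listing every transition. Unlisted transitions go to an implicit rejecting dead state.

Run two small machines in parallel and take their product. One (4 states) tracks partial matches of the forbidden pattern `100`; the other (3 states) tracks whether and how much of `00` has been seen. Each combined state is a pair, one component from each; accept when both components accept. After merging equivalent states the machine shrinks.
        0   1  
>  S0   S1  S2 
   S1   S3  S2 
   S2   S2  S2 
 * S3   S3  S4 
 * S4   S5  S4 
 * S5   S2  S4 
(> = start, * = accepting)

start=S0; accept=S3,S4,S5; S0-0>S1; S0-1>S2; S1-0>S3; S1-1>S2; S2-0>S2; S2-1>S2; S3-0>S3; S3-1>S4; S4-0>S5; S4-1>S4; S5-0>S2; S5-1>S4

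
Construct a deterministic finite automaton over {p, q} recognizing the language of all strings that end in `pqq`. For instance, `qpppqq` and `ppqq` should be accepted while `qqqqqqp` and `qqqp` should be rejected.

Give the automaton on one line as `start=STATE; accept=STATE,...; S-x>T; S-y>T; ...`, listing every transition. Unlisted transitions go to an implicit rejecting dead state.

Remember how much of `pqq` the current input suffix matches. State A means no match yet; B means the last symbol is `p`; C means the last 2 symbols are `pq`; D means the last 3 symbols are `pqq`. Only D accepts. On a mismatch, fall back to the longest proper suffix that is still a prefix of `pqq`.
With 4 states:
       p  q 
>  A   B  A 
   B   B  C 
   C   B  D 
 * D   B  A 
(> = start, * = accepting)

start=A; accept=D; A-p>B; A-q>A; B-p>B; B-q>C; C-p>B; C-q>D; D-p>B; D-q>A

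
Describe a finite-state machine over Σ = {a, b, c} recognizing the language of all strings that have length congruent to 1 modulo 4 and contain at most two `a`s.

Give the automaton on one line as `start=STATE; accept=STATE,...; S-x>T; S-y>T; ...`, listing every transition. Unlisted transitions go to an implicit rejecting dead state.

start=s0; accept=s1,s2,s14; s0-a>s1; s0-b>s2; s0-c>s2; s1-a>s3; s1-b>s4; s1-c>s4; s2-a>s4; s2-b>s5; s2-c>s5; s3-a>s6; s3-b>s7; s3-c>s7; s4-a>s7; s4-b>s8; s4-c>s8; s5-a>s8; s5-b>s9; s5-c>s9; s6-a>s10; s6-b>s10; s6-c>s10; s7-a>s10; s7-b>s11; s7-c>s11; s8-a>s11; s8-b>s12; s8-c>s12; s9-a>s12; s9-b>s0; s9-c>s0; s10-a>s13; s10-b>s13; s10-c>s13; s11-a>s13; s11-b>s14; s11-c>s14; s12-a>s14; s12-b>s1; s12-c>s1; s13-a>s15; s13-b>s15; s13-c>s15; s14-a>s15; s14-b>s3; s14-c>s3; s15-a>s6; s15-b>s6; s15-c>s6

Handle the two conditions separately and then intersect. The first has 4 states tracking the input length modulo 4; the second has 4 states tracking the count of `a`s, saturating at 3. A product state is a pair (one from each), accepting exactly when both do.
With 16 states:
          a    b    c  
>  s0     s1   s2   s2 
 * s1     s3   s4   s4 
 * s2     s4   s5   s5 
   s3     s6   s7   s7 
   s4     s7   s8   s8 
   s5     s8   s9   s9 
   s6    s10  s10  s10 
   s7    s10  s11  s11 
   s8    s11  s12  s12 
   s9    s12   s0   s0 
   s10   s13  s13  s13 
   s11   s13  s14  s14 
   s12   s14   s1   s1 
   s13   s15  s15  s15 
 * s14   s15   s3   s3 
   s15    s6   s6   s6 
(> = start, * = accepting)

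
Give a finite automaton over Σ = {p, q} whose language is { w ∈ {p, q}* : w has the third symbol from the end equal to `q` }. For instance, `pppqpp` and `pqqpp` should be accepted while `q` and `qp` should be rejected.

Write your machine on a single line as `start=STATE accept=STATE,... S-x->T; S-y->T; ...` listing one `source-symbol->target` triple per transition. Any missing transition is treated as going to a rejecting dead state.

Because acceptance depends on a position counted from the end, the machine has to buffer the most recent 3 symbols. Make each state the string of the last up-to-3 symbols read; on input `x` shift the window left and append `x`. Accept when the buffered window has length 3 and begins with `q`.
15 states suffice.
          p    q  
>  S0     S1   S2 
   S1     S3   S4 
   S2     S5   S6 
   S3     S7   S8 
   S4     S9  S10 
   S5    S11  S12 
   S6    S13  S14 
   S7     S7   S8 
   S8     S9  S10 
   S9    S11  S12 
   S10   S13  S14 
 * S11    S7   S8 
 * S12    S9  S10 
 * S13   S11  S12 
 * S14   S13  S14 
(> = start, * = accepting)

start=S0; accept=S11,S12,S13,S14; S0-p->S1; S0-q->S2; S1-p->S3; S1-q->S4; S2-p->S5; S2-q->S6; S3-p->S7; S3-q->S8; S4-p->S9; S4-q->S10; S5-p->S11; S5-q->S12; S6-p->S13; S6-q->S14; S7-p->S7; S7-q->S8; S8-p->S9; S8-q->S10; S9-p->S11; S9-q->S12; S10-p->S13; S10-q->S14; S11-p->S7; S11-q->S8; S12-p->S9; S12-q->S10; S13-p->S11; S13-q->S12; S14-p->S13; S14-q->S14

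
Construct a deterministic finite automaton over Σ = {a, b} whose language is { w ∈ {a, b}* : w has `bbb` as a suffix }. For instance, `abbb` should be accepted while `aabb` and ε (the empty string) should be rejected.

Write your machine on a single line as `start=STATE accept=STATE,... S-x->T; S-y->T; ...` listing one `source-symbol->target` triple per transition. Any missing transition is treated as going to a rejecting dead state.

start=q0; accept=q3; q0-a->q0; q0-b->q1; q1-a->q0; q1-b->q2; q2-a->q0; q2-b->q3; q3-a->q0; q3-b->q3

Let each state record the length of the longest suffix of the input read so far that is also a prefix of `bbb`. q1 means the last symbol is `b`; q2 means the last 2 symbols are `bb`; q3 means the last 3 symbols are `bbb`. Accept only at q3, where the string currently ends in `bbb`.
With 4 states:
        a   b  
>  q0   q0  q1 
   q1   q0  q2 
   q2   q0  q3 
 * q3   q0  q3 
(> = start, * = accepting)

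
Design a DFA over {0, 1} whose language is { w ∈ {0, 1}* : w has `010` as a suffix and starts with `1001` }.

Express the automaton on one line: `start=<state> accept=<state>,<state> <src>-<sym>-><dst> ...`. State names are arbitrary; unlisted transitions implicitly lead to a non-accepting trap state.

start=S0 accept=S6 S0-0->S1 S0-1->S2 S1-0->S1 S1-1->S1 S2-0->S3 S2-1->S1 S3-0->S4 S3-1->S1 S4-0->S1 S4-1->S5 S5-0->S6 S5-1->S7 S6-0->S8 S6-1->S5 S7-0->S8 S7-1->S7 S8-0->S8 S8-1->S5

Run two small machines in parallel and take their product. The first has 4 states tracking how much of the suffix `010` has currently been matched; the second has 6 states tracking whether the input so far still matches the prefix `1001`. A product state is a pair (one from each), accepting exactly when both do. Equivalent product states are then merged.
        0   1  
>  S0   S1  S2 
   S1   S1  S1 
   S2   S3  S1 
   S3   S4  S1 
   S4   S1  S5 
   S5   S6  S7 
 * S6   S8  S5 
   S7   S8  S7 
   S8   S8  S5 
(> = start, * = accepting)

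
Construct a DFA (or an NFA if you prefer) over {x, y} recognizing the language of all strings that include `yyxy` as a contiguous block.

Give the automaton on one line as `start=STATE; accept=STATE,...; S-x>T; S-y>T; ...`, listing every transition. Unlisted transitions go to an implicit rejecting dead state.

start=S0; accept=S4; S0-x>S0; S0-y>S1; S1-x>S0; S1-y>S2; S2-x>S3; S2-y>S2; S3-x>S0; S3-y>S4; S4-x>S4; S4-y>S4

Track how much of `yyxy` has been matched so far: state S0 is no progress, S4 is the absorbing accept state reached once `yyxy` has occurred. Intermediate states record partial matches; on a mismatch, fall back to the longest reusable overlap.
A 5-state machine:
        x   y  
>  S0   S0  S1 
   S1   S0  S2 
   S2   S3  S2 
   S3   S0  S4 
 * S4   S4  S4 
(> = start, * = accepting)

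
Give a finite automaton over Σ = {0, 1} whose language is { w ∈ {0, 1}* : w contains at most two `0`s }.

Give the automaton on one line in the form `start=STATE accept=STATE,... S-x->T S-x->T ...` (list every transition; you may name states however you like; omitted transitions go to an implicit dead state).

start=q0 accept=q0,q1,q2 q0-0->q1 q0-1->q0 q1-0->q2 q1-1->q1 q2-0->q3 q2-1->q2 q3-0->q3 q3-1->q3

Count `0`s, saturating at 3: states q0 through q2 mean 0 through 2 `0`s seen; q3 means more than 2. Each `0` increments (capped at q3); other symbols loop. Accept from {q0, q1, q2}.
4 states suffice.
        0   1  
>* q0   q1  q0 
 * q1   q2  q1 
 * q2   q3  q2 
   q3   q3  q3 
(> = start, * = accepting)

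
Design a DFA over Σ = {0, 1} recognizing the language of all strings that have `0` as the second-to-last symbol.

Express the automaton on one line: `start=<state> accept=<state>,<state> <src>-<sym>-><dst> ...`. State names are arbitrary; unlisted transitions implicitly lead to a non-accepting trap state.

start=s0 accept=s3,s4 s0-0->s1 s0-1->s2 s1-0->s3 s1-1->s4 s2-0->s5 s2-1->s6 s3-0->s3 s3-1->s4 s4-0->s5 s4-1->s6 s5-0->s3 s5-1->s4 s6-0->s5 s6-1->s6

A DFA must remember the last 2 symbols (since which symbol is second-to-last isn't known until the input ends). Use one state per possible window of the last ≤2 symbols; accept from those whose window starts with `0`.
        0   1  
>  s0   s1  s2 
   s1   s3  s4 
   s2   s5  s6 
 * s3   s3  s4 
 * s4   s5  s6 
   s5   s3  s4 
   s6   s5  s6 
(> = start, * = accepting)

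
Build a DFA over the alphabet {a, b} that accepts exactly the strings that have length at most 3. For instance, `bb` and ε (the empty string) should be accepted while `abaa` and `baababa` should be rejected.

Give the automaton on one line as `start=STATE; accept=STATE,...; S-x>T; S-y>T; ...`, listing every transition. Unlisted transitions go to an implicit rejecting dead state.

We only need to distinguish lengths 0, 1, …, 3, and '>3'. Chain S0 → S1 → S2 → S3 → S4 on every symbol, with S4 looping. Accepting states: {S0, S1, S2, S3}.
5 states suffice.
        a   b  
>* S0   S1  S1 
 * S1   S2  S2 
 * S2   S3  S3 
 * S3   S4  S4 
   S4   S4  S4 
(> = start, * = accepting)

start=S0; accept=S0,S1,S2,S3; S0-a>S1; S0-b>S1; S1-a>S2; S1-b>S2; S2-a>S3; S2-b>S3; S3-a>S4; S3-b>S4; S4-a>S4; S4-b>S4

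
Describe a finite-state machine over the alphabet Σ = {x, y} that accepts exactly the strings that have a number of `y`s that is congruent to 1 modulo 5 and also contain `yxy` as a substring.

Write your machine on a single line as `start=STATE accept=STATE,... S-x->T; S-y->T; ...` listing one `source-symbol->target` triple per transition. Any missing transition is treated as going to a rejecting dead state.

Handle the two conditions separately and then intersect. The first has 5 states tracking the count of `y`s modulo 5; the second has 4 states tracking whether and how much of `yxy` has been seen. A product state is a pair (one from each), accepting exactly when both do.
With 20 states:
          x    y  
>  S0     S0   S1 
   S1     S2   S3 
   S2     S4   S5 
   S3     S6   S7 
   S4     S4   S3 
   S5     S5   S8 
   S6     S9   S8 
   S7    S10  S11 
   S8     S8  S12 
   S9     S9   S7 
   S10   S13  S12 
   S11   S14  S15 
   S12   S12  S16 
   S13   S13  S11 
   S14   S17  S16 
   S15   S18   S1 
   S16   S16  S19 
   S17   S17  S15 
   S18    S0  S19 
 * S19   S19   S5 
(> = start, * = accepting)

start=S0; accept=S19; S0-x->S0; S0-y->S1; S1-x->S2; S1-y->S3; S2-x->S4; S2-y->S5; S3-x->S6; S3-y->S7; S4-x->S4; S4-y->S3; S5-x->S5; S5-y->S8; S6-x->S9; S6-y->S8; S7-x->S10; S7-y->S11; S8-x->S8; S8-y->S12; S9-x->S9; S9-y->S7; S10-x->S13; S10-y->S12; S11-x->S14; S11-y->S15; S12-x->S12; S12-y->S16; S13-x->S13; S13-y->S11; S14-x->S17; S14-y->S16; S15-x->S18; S15-y->S1; S16-x->S16; S16-y->S19; S17-x->S17; S17-y->S15; S18-x->S0; S18-y->S19; S19-x->S19; S19-y->S5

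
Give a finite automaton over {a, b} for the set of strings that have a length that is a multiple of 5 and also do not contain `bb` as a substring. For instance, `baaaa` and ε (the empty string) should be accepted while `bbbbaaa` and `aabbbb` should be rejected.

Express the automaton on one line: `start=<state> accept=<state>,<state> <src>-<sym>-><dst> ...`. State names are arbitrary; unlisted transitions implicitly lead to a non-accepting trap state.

start=s0 accept=s0,s12 s0-a->s1 s0-b->s2 s1-a->s3 s1-b->s4 s2-a->s3 s2-b->s5 s3-a->s6 s3-b->s7 s4-a->s6 s4-b->s8 s5-a->s8 s5-b->s8 s6-a->s9 s6-b->s10 s7-a->s9 s7-b->s11 s8-a->s11 s8-b->s11 s9-a->s0 s9-b->s12 s10-a->s0 s10-b->s13 s11-a->s13 s11-b->s13 s12-a->s1 s12-b->s14 s13-a->s14 s13-b->s14 s14-a->s5 s14-b->s5

Run two small machines in parallel and take their product. One (5 states) tracks the input length modulo 5; the other (3 states) tracks partial matches of the forbidden pattern `bb`. Each combined state is a pair, one component from each; accept when both components accept.
With 15 states:
          a    b  
>* s0     s1   s2 
   s1     s3   s4 
   s2     s3   s5 
   s3     s6   s7 
   s4     s6   s8 
   s5     s8   s8 
   s6     s9  s10 
   s7     s9  s11 
   s8    s11  s11 
   s9     s0  s12 
   s10    s0  s13 
   s11   s13  s13 
 * s12    s1  s14 
   s13   s14  s14 
   s14    s5   s5 
(> = start, * = accepting)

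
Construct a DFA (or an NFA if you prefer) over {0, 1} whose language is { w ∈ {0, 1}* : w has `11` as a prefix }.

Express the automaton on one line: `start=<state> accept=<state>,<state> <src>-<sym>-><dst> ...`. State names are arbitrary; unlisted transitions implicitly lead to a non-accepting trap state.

Check the first 2 symbols one by one: s0 through s1 record how many have matched `11` so far; any wrong symbol goes to the dead state s3. After all 2 match we enter the accepting sink s2.
4 states suffice.
        0   1  
>  s0   s3  s1 
   s1   s3  s2 
 * s2   s2  s2 
   s3   s3  s3 
(> = start, * = accepting)

start=s0 accept=s2 s0-0->s3 s0-1->s1 s1-0->s3 s1-1->s2 s2-0->s2 s2-1->s2 s3-0->s3 s3-1->s3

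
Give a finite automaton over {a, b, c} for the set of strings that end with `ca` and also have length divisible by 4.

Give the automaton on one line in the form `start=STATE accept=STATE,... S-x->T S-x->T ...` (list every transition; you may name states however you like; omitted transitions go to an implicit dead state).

start=s0 accept=s5 s0-a->s1 s0-b->s1 s0-c->s1 s1-a->s2 s1-b->s2 s1-c->s2 s2-a->s3 s2-b->s3 s2-c->s4 s3-a->s0 s3-b->s0 s3-c->s0 s4-a->s5 s4-b->s0 s4-c->s0 s5-a->s1 s5-b->s1 s5-c->s1

Run two small machines in parallel and take their product. The first has 3 states tracking how much of the suffix `ca` has currently been matched; the second has 4 states tracking the input length modulo 4. A product state is a pair (one from each), accepting exactly when both do. After merging equivalent states the machine shrinks.
6 states suffice.
        a   b   c  
>  s0   s1  s1  s1 
   s1   s2  s2  s2 
   s2   s3  s3  s4 
   s3   s0  s0  s0 
   s4   s5  s0  s0 
 * s5   s1  s1  s1 
(> = start, * = accepting)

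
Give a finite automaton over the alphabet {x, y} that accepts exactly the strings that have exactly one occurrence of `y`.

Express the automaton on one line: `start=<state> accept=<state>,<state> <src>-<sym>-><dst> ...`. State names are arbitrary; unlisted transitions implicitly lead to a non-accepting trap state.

Only the number of `y`s matters, and only up to 2. Make a chain q0 → q1 → q2 advanced by each `y` (with q2 absorbing); every other symbol self-loops. The accepting set is {q1}.
A 3-state machine:
        x   y  
>  q0   q0  q1 
 * q1   q1  q2 
   q2   q2  q2 
(> = start, * = accepting)

start=q0 accept=q1 q0-x->q0 q0-y->q1 q1-x->q1 q1-y->q2 q2-x->q2 q2-y->q2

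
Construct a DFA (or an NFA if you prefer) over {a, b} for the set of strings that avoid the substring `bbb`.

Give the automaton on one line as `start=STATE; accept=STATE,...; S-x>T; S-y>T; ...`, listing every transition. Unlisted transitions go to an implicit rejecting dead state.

start=q0; accept=q0,q1,q2; q0-a>q0; q0-b>q1; q1-a>q0; q1-b>q2; q2-a>q0; q2-b>q3; q3-a>q3; q3-b>q3

This is the complement of 'contains `bbb`'. Use the same substring-matching states — q0 through q3 holding how much of `bbb` has just been matched — but flip the accepting set: everything except the trap q3 accepts.
4 states suffice.
        a   b  
>* q0   q0  q1 
 * q1   q0  q2 
 * q2   q0  q3 
   q3   q3  q3 
(> = start, * = accepting)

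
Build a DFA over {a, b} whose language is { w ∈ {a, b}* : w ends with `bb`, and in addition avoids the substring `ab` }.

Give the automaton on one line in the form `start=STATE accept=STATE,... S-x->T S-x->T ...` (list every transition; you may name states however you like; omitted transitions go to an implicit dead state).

start=S0 accept=S3 S0-a->S1 S0-b->S2 S1-a->S1 S1-b->S1 S2-a->S1 S2-b->S3 S3-a->S1 S3-b->S3

Build one automaton per condition and run them in lockstep. The first has 3 states tracking how much of the suffix `bb` has currently been matched; the second has 3 states tracking partial matches of the forbidden pattern `ab`. A product state is a pair (one from each), accepting exactly when both do. Equivalent product states are then merged.
A 4-state machine:
        a   b  
>  S0   S1  S2 
   S1   S1  S1 
   S2   S1  S3 
 * S3   S1  S3 
(> = start, * = accepting)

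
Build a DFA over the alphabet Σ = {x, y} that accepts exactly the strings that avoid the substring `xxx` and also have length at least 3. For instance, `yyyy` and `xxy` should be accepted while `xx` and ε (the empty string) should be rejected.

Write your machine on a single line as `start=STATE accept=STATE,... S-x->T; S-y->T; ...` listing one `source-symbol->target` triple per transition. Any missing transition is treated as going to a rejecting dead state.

Handle the two conditions separately and then intersect. The first has 4 states tracking partial matches of the forbidden pattern `xxx`; the second has 5 states tracking the input length, saturating at 4. A product state is a pair (one from each), accepting exactly when both do. Equivalent product states are then merged.
10 states suffice.
        x   y  
>  q0   q1  q2 
   q1   q3  q4 
   q2   q5  q4 
   q3   q6  q7 
   q4   q8  q7 
   q5   q9  q7 
   q6   q6  q6 
 * q7   q8  q7 
 * q8   q9  q7 
 * q9   q6  q7 
(> = start, * = accepting)

start=q0; accept=q7,q8,q9; q0-x->q1; q0-y->q2; q1-x->q3; q1-y->q4; q2-x->q5; q2-y->q4; q3-x->q6; q3-y->q7; q4-x->q8; q4-y->q7; q5-x->q9; q5-y->q7; q6-x->q6; q6-y->q6; q7-x->q8; q7-y->q7; q8-x->q9; q8-y->q7; q9-x->q6; q9-y->q7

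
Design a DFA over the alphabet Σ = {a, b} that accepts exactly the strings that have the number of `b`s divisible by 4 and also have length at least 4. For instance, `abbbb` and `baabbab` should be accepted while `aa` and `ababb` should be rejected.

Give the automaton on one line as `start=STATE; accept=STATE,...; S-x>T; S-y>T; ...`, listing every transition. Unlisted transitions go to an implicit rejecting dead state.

start=S0; accept=S7; S0-a>S1; S0-b>S2; S1-a>S3; S1-b>S2; S2-a>S2; S2-b>S4; S3-a>S5; S3-b>S2; S4-a>S4; S4-b>S6; S5-a>S7; S5-b>S2; S6-a>S6; S6-b>S7; S7-a>S7; S7-b>S2

Build one automaton per condition and run them in lockstep. The first has 4 states tracking the count of `b`s modulo 4; the second has 6 states tracking the input length, saturating at 5. A product state is a pair (one from each), accepting exactly when both do. Minimizing collapses redundant product states.
With 8 states:
        a   b  
>  S0   S1  S2 
   S1   S3  S2 
   S2   S2  S4 
   S3   S5  S2 
   S4   S4  S6 
   S5   S7  S2 
   S6   S6  S7 
 * S7   S7  S2 
(> = start, * = accepting)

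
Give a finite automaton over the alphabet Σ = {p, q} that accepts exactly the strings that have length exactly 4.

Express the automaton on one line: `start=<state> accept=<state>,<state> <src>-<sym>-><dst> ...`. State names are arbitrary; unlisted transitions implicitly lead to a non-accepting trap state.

Count input length up to 5: every symbol moves from S0 toward S5, which means 'more than 4' and absorbs. Accept from {S4}.
A 6-state machine:
        p   q  
>  S0   S1  S1 
   S1   S2  S2 
   S2   S3  S3 
   S3   S4  S4 
 * S4   S5  S5 
   S5   S5  S5 
(> = start, * = accepting)

start=S0 accept=S4 S0-p->S1 S0-q->S1 S1-p->S2 S1-q->S2 S2-p->S3 S2-q->S3 S3-p->S4 S3-q->S4 S4-p->S5 S4-q->S5 S5-p->S5 S5-q->S5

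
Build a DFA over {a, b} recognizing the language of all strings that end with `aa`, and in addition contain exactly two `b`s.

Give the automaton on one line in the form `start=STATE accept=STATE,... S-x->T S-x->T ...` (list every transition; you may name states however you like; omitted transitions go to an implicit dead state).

start=q0 accept=q9 q0-a->q1 q0-b->q2 q1-a->q3 q1-b->q2 q2-a->q4 q2-b->q5 q3-a->q3 q3-b->q2 q4-a->q6 q4-b->q5 q5-a->q7 q5-b->q8 q6-a->q6 q6-b->q5 q7-a->q9 q7-b->q8 q8-a->q10 q8-b->q8 q9-a->q9 q9-b->q8 q10-a->q11 q10-b->q8 q11-a->q11 q11-b->q8

Handle the two conditions separately and then intersect. One (3 states) tracks how much of the suffix `aa` has currently been matched; the other (4 states) tracks the count of `b`s, saturating at 3. Each combined state is a pair, one component from each; accept when both components accept.
          a    b  
>  q0     q1   q2 
   q1     q3   q2 
   q2     q4   q5 
   q3     q3   q2 
   q4     q6   q5 
   q5     q7   q8 
   q6     q6   q5 
   q7     q9   q8 
   q8    q10   q8 
 * q9     q9   q8 
   q10   q11   q8 
   q11   q11   q8 
(> = start, * = accepting)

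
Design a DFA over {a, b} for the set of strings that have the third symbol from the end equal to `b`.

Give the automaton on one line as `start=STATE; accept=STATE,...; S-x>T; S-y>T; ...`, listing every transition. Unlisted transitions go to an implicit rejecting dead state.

start=q0; accept=q11,q12,q13,q14; q0-a>q1; q0-b>q2; q1-a>q3; q1-b>q4; q2-a>q5; q2-b>q6; q3-a>q7; q3-b>q8; q4-a>q9; q4-b>q10; q5-a>q11; q5-b>q12; q6-a>q13; q6-b>q14; q7-a>q7; q7-b>q8; q8-a>q9; q8-b>q10; q9-a>q11; q9-b>q12; q10-a>q13; q10-b>q14; q11-a>q7; q11-b>q8; q12-a>q9; q12-b>q10; q13-a>q11; q13-b>q12; q14-a>q13; q14-b>q14

A DFA must remember the last 3 symbols (since which symbol is third-to-last isn't known until the input ends). Use one state per possible window of the last ≤3 symbols; accept from those whose window starts with `b`.
A 15-state machine:
          a    b  
>  q0     q1   q2 
   q1     q3   q4 
   q2     q5   q6 
   q3     q7   q8 
   q4     q9  q10 
   q5    q11  q12 
   q6    q13  q14 
   q7     q7   q8 
   q8     q9  q10 
   q9    q11  q12 
   q10   q13  q14 
 * q11    q7   q8 
 * q12    q9  q10 
 * q13   q11  q12 
 * q14   q13  q14 
(> = start, * = accepting)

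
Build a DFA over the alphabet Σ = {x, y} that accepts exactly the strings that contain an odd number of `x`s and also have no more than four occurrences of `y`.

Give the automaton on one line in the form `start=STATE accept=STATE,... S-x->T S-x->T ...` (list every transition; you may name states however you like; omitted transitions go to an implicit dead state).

start=S0 accept=S1,S3,S5,S7,S9 S0-x->S1 S0-y->S2 S1-x->S0 S1-y->S3 S2-x->S3 S2-y->S4 S3-x->S2 S3-y->S5 S4-x->S5 S4-y->S6 S5-x->S4 S5-y->S7 S6-x->S7 S6-y->S8 S7-x->S6 S7-y->S9 S8-x->S9 S8-y->S10 S9-x->S8 S9-y->S11 S10-x->S11 S10-y->S10 S11-x->S10 S11-y->S11

Build one automaton per condition and run them in lockstep. The first has 2 states tracking the count of `x`s modulo 2; the second has 6 states tracking the count of `y`s, saturating at 5. A product state is a pair (one from each), accepting exactly when both do.
With 12 states:
          x    y  
>  S0     S1   S2 
 * S1     S0   S3 
   S2     S3   S4 
 * S3     S2   S5 
   S4     S5   S6 
 * S5     S4   S7 
   S6     S7   S8 
 * S7     S6   S9 
   S8     S9  S10 
 * S9     S8  S11 
   S10   S11  S10 
   S11   S10  S11 
(> = start, * = accepting)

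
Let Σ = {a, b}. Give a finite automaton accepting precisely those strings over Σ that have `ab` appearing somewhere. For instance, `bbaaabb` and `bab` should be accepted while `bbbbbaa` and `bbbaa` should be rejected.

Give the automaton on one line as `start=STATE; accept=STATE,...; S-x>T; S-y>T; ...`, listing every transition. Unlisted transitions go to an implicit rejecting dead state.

Track how much of `ab` has been matched so far: state s0 is no progress, s2 is the absorbing accept state reached once `ab` has occurred. Intermediate states record partial matches; on a mismatch, fall back to the longest reusable overlap.
        a   b  
>  s0   s1  s0 
   s1   s1  s2 
 * s2   s2  s2 
(> = start, * = accepting)

start=s0; accept=s2; s0-a>s1; s0-b>s0; s1-a>s1; s1-b>s2; s2-a>s2; s2-b>s2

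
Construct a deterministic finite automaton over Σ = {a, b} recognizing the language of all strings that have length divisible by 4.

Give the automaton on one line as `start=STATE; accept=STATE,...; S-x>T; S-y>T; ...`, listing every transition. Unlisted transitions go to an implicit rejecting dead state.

start=S0; accept=S0; S0-a>S1; S0-b>S1; S1-a>S2; S1-b>S2; S2-a>S3; S2-b>S3; S3-a>S0; S3-b>S0

Only the length mod 4 matters, so use a 4-cycle: from any state, every input symbol moves to the next state, wrapping S3 back to S0. Mark S0 accepting.
A 4-state machine:
        a   b  
>* S0   S1  S1 
   S1   S2  S2 
   S2   S3  S3 
   S3   S0  S0 
(> = start, * = accepting)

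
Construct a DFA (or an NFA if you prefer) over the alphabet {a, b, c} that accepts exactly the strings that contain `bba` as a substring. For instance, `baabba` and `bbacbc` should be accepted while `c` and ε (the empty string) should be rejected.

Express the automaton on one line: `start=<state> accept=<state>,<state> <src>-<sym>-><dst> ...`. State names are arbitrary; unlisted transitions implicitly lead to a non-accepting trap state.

start=q0 accept=q3 q0-a->q0 q0-b->q1 q0-c->q0 q1-a->q0 q1-b->q2 q1-c->q0 q2-a->q3 q2-b->q2 q2-c->q0 q3-a->q3 q3-b->q3 q3-c->q3

Track how much of `bba` has been matched so far: state q0 is no progress, q3 is the absorbing accept state reached once `bba` has occurred. Intermediate states record partial matches; on a mismatch, fall back to the longest reusable overlap.
A 4-state machine:
        a   b   c  
>  q0   q0  q1  q0 
   q1   q0  q2  q0 
   q2   q3  q2  q0 
 * q3   q3  q3  q3 
(> = start, * = accepting)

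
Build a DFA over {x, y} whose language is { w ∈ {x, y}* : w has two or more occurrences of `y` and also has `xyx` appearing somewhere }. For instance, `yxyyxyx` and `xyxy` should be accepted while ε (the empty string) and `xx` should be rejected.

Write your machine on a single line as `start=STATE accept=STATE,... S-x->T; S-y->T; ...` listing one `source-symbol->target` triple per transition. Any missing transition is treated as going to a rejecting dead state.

Handle the two conditions separately and then intersect. The first has 4 states tracking the count of `y`s, saturating at 3; the second has 4 states tracking whether and how much of `xyx` has been seen. A product state is a pair (one from each), accepting exactly when both do. Equivalent product states are then merged.
With 8 states:
       x  y 
>  A   B  C 
   B   B  D 
   C   E  C 
   D   F  C 
   E   E  G 
   F   F  H 
   G   H  C 
 * H   H  H 
(> = start, * = accepting)

start=A; accept=H; A-x->B; A-y->C; B-x->B; B-y->D; C-x->E; C-y->C; D-x->F; D-y->C; E-x->E; E-y->G; F-x->F; F-y->H; G-x->H; G-y->C; H-x->H; H-y->H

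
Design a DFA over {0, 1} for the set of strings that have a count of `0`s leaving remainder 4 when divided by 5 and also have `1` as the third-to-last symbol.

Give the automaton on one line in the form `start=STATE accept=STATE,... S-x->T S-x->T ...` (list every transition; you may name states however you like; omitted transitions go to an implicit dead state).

Run two small machines in parallel and take their product. The first has 5 states tracking the count of `0`s modulo 5; the second has 15 states tracking the last 3 symbols read. A product state is a pair (one from each), accepting exactly when both do. After merging equivalent states the machine shrinks.
16 states suffice.
       0  1 
>  A   B  A 
   B   C  B 
   C   D  E 
   D   F  G 
   E   H  E 
   F   A  I 
   G   J  K 
   H   L  G 
   I   A  M 
   J   A  N 
   K   O  K 
 * L   A  I 
   M   A  P 
 * N   A  M 
 * O   A  N 
 * P   A  P 
(> = start, * = accepting)

start=A accept=L,N,O,P A-0->B A-1->A B-0->C B-1->B C-0->D C-1->E D-0->F D-1->G E-0->H E-1->E F-0->A F-1->I G-0->J G-1->K H-0->L H-1->G I-0->A I-1->M J-0->A J-1->N K-0->O K-1->K L-0->A L-1->I M-0->A M-1->P N-0->A N-1->M O-0->A O-1->N P-0->A P-1->P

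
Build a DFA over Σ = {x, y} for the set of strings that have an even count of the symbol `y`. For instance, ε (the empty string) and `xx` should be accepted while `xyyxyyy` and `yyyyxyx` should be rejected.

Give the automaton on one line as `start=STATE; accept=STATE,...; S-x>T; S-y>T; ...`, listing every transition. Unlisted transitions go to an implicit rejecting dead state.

start=S0; accept=S0; S0-x>S0; S0-y>S1; S1-x>S1; S1-y>S0

The only thing that matters is how many `y`s have appeared, reduced mod 2. Use one state per residue: S0 for 0, …, S1 for 1. Reading `y` moves to the next residue; anything else stays put. S0 is accepting.
2 states suffice.
        x   y  
>* S0   S0  S1 
   S1   S1  S0 
(> = start, * = accepting)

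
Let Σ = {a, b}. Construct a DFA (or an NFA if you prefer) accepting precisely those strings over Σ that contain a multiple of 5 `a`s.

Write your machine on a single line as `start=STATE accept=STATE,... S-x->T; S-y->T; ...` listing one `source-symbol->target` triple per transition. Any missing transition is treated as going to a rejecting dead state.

Keep the running count of `a`s modulo 5: each `a` advances along the cycle s0 → s1 → s2 → s3 → s4 → s0 while other symbols loop. Accept at s0.
With 5 states:
        a   b  
>* s0   s1  s0 
   s1   s2  s1 
   s2   s3  s2 
   s3   s4  s3 
   s4   s0  s4 
(> = start, * = accepting)

start=s0; accept=s0; s0-a->s1; s0-b->s0; s1-a->s2; s1-b->s1; s2-a->s3; s2-b->s2; s3-a->s4; s3-b->s3; s4-a->s0; s4-b->s4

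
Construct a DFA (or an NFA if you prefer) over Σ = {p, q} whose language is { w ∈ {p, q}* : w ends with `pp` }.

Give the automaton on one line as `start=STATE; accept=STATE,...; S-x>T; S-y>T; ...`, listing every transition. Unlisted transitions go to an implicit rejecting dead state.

start=s0; accept=s2; s0-p>s1; s0-q>s0; s1-p>s2; s1-q>s0; s2-p>s2; s2-q>s0

Remember how much of `pp` the current input suffix matches. State s0 means no match yet; s1 means the last symbol is `p`; s2 means the last 2 symbols are `pp`. Only s2 accepts. On a mismatch, fall back to the longest proper suffix that is still a prefix of `pp`.
A 3-state machine:
        p   q  
>  s0   s1  s0 
   s1   s2  s0 
 * s2   s2  s0 
(> = start, * = accepting)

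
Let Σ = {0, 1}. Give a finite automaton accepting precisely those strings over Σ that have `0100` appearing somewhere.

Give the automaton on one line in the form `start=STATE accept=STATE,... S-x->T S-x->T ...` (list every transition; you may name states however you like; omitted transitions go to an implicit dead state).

start=q0 accept=q4 q0-0->q1 q0-1->q0 q1-0->q1 q1-1->q2 q2-0->q3 q2-1->q0 q3-0->q4 q3-1->q2 q4-0->q4 q4-1->q4

States q0..q3 record the length of the longest prefix of `0100` that matches the current input suffix. Reaching q4 means `0100` has been seen, and we stay there forever. Accept from q4.
A 5-state machine:
        0   1  
>  q0   q1  q0 
   q1   q1  q2 
   q2   q3  q0 
   q3   q4  q2 
 * q4   q4  q4 
(> = start, * = accepting)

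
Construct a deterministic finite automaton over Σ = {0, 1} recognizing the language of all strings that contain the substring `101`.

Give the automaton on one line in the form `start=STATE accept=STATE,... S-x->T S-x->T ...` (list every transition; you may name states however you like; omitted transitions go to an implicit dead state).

States q0..q2 record the length of the longest prefix of `101` that matches the current input suffix. Reaching q3 means `101` has been seen, and we stay there forever. Accept from q3.
4 states suffice.
        0   1  
>  q0   q0  q1 
   q1   q2  q1 
   q2   q0  q3 
 * q3   q3  q3 
(> = start, * = accepting)

start=q0 accept=q3 q0-0->q0 q0-1->q1 q1-0->q2 q1-1->q1 q2-0->q0 q2-1->q3 q3-0->q3 q3-1->q3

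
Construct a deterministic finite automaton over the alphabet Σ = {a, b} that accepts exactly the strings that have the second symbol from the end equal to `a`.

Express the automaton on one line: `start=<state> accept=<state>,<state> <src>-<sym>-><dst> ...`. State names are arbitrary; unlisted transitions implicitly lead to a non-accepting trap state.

start=q0 accept=q3,q4 q0-a->q1 q0-b->q2 q1-a->q3 q1-b->q4 q2-a->q5 q2-b->q6 q3-a->q3 q3-b->q4 q4-a->q5 q4-b->q6 q5-a->q3 q5-b->q4 q6-a->q5 q6-b->q6

A DFA must remember the last 2 symbols (since which symbol is second-to-last isn't known until the input ends). Use one state per possible window of the last ≤2 symbols; accept from those whose window starts with `a`.
With 7 states:
        a   b  
>  q0   q1  q2 
   q1   q3  q4 
   q2   q5  q6 
 * q3   q3  q4 
 * q4   q5  q6 
   q5   q3  q4 
   q6   q5  q6 
(> = start, * = accepting)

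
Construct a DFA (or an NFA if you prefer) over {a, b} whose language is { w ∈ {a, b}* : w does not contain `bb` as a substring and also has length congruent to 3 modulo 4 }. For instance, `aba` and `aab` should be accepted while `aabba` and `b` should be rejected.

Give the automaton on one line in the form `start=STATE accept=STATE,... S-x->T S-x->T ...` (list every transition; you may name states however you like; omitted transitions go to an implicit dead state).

Build one automaton per condition and run them in lockstep. The first has 3 states tracking partial matches of the forbidden pattern `bb`; the second has 4 states tracking the input length modulo 4. A product state is a pair (one from each), accepting exactly when both do.
          a    b  
>  q0     q1   q2 
   q1     q3   q4 
   q2     q3   q5 
   q3     q6   q7 
   q4     q6   q8 
   q5     q8   q8 
 * q6     q0   q9 
 * q7     q0  q10 
   q8    q10  q10 
   q9     q1  q11 
   q10   q11  q11 
   q11    q5   q5 
(> = start, * = accepting)

start=q0 accept=q6,q7 q0-a->q1 q0-b->q2 q1-a->q3 q1-b->q4 q2-a->q3 q2-b->q5 q3-a->q6 q3-b->q7 q4-a->q6 q4-b->q8 q5-a->q8 q5-b->q8 q6-a->q0 q6-b->q9 q7-a->q0 q7-b->q10 q8-a->q10 q8-b->q10 q9-a->q1 q9-b->q11 q10-a->q11 q10-b->q11 q11-a->q5 q11-b->q5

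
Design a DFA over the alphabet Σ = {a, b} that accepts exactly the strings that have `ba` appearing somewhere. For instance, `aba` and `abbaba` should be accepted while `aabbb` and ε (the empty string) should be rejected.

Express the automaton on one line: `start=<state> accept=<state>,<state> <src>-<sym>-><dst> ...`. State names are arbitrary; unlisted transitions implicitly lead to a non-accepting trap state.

Track how much of `ba` has been matched so far: state S0 is no progress, S2 is the absorbing accept state reached once `ba` has occurred. Intermediate states record partial matches; on a mismatch, fall back to the longest reusable overlap.
3 states suffice.
        a   b  
>  S0   S0  S1 
   S1   S2  S1 
 * S2   S2  S2 
(> = start, * = accepting)

start=S0 accept=S2 S0-a->S0 S0-b->S1 S1-a->S2 S1-b->S1 S2-a->S2 S2-b->S2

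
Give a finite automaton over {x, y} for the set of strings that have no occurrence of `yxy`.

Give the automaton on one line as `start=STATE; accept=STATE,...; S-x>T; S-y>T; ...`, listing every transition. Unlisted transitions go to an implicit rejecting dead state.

This is the complement of 'contains `yxy`'. Use the same substring-matching states — A through D holding how much of `yxy` has just been matched — but flip the accepting set: everything except the trap D accepts.
       x  y 
>* A   A  B 
 * B   C  B 
 * C   A  D 
   D   D  D 
(> = start, * = accepting)

start=A; accept=A,B,C; A-x>A; A-y>B; B-x>C; B-y>B; C-x>A; C-y>D; D-x>D; D-y>D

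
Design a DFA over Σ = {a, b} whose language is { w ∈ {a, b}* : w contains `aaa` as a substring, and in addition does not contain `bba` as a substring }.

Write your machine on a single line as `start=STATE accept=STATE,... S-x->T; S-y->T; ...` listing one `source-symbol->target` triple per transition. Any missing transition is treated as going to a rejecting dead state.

start=q0; accept=q5,q6,q7; q0-a->q1; q0-b->q2; q1-a->q3; q1-b->q2; q2-a->q1; q2-b->q4; q3-a->q5; q3-b->q2; q4-a->q4; q4-b->q4; q5-a->q5; q5-b->q6; q6-a->q5; q6-b->q7; q7-a->q4; q7-b->q7

Run two small machines in parallel and take their product. The first has 4 states tracking whether and how much of `aaa` has been seen; the second has 4 states tracking partial matches of the forbidden pattern `bba`. A product state is a pair (one from each), accepting exactly when both do. Minimizing collapses redundant product states.
With 8 states:
        a   b  
>  q0   q1  q2 
   q1   q3  q2 
   q2   q1  q4 
   q3   q5  q2 
   q4   q4  q4 
 * q5   q5  q6 
 * q6   q5  q7 
 * q7   q4  q7 
(> = start, * = accepting)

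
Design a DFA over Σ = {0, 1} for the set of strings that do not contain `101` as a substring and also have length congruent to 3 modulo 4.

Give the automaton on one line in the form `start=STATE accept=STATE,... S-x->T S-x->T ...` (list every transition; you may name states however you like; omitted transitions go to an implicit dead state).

Handle the two conditions separately and then intersect. One (4 states) tracks partial matches of the forbidden pattern `101`; the other (4 states) tracks the input length modulo 4. Each combined state is a pair, one component from each; accept when both components accept.
          0    1  
>  s0     s1   s2 
   s1     s3   s4 
   s2     s5   s4 
   s3     s6   s7 
   s4     s8   s7 
   s5     s6   s9 
 * s6     s0  s10 
 * s7    s11  s10 
 * s8     s0  s12 
   s9    s12  s12 
   s10   s13   s2 
   s11    s1  s14 
   s12   s14  s14 
   s13    s3  s15 
   s14   s15  s15 
   s15    s9   s9 
(> = start, * = accepting)

start=s0 accept=s6,s7,s8 s0-0->s1 s0-1->s2 s1-0->s3 s1-1->s4 s2-0->s5 s2-1->s4 s3-0->s6 s3-1->s7 s4-0->s8 s4-1->s7 s5-0->s6 s5-1->s9 s6-0->s0 s6-1->s10 s7-0->s11 s7-1->s10 s8-0->s0 s8-1->s12 s9-0->s12 s9-1->s12 s10-0->s13 s10-1->s2 s11-0->s1 s11-1->s14 s12-0->s14 s12-1->s14 s13-0->s3 s13-1->s15 s14-0->s15 s14-1->s15 s15-0->s9 s15-1->s9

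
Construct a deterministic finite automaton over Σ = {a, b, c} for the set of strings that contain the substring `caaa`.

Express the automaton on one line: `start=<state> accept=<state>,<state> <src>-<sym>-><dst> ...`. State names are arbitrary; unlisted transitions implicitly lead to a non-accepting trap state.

start=S0 accept=S4 S0-a->S0 S0-b->S0 S0-c->S1 S1-a->S2 S1-b->S0 S1-c->S1 S2-a->S3 S2-b->S0 S2-c->S1 S3-a->S4 S3-b->S0 S3-c->S1 S4-a->S4 S4-b->S4 S4-c->S4

States S0..S3 record the length of the longest prefix of `caaa` that matches the current input suffix. Reaching S4 means `caaa` has been seen, and we stay there forever. Accept from S4.
        a   b   c  
>  S0   S0  S0  S1 
   S1   S2  S0  S1 
   S2   S3  S0  S1 
   S3   S4  S0  S1 
 * S4   S4  S4  S4 
(> = start, * = accepting)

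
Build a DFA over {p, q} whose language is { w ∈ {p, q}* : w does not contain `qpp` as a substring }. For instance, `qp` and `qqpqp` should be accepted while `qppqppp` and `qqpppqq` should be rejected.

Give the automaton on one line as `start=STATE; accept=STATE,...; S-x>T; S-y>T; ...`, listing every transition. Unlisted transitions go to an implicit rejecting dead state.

start=A; accept=A,B,C; A-p>A; A-q>B; B-p>C; B-q>B; C-p>D; C-q>B; D-p>D; D-q>D

This is the complement of 'contains `qpp`'. Use the same substring-matching states — A through D holding how much of `qpp` has just been matched — but flip the accepting set: everything except the trap D accepts.
4 states suffice.
       p  q 
>* A   A  B 
 * B   C  B 
 * C   D  B 
   D   D  D 
(> = start, * = accepting)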